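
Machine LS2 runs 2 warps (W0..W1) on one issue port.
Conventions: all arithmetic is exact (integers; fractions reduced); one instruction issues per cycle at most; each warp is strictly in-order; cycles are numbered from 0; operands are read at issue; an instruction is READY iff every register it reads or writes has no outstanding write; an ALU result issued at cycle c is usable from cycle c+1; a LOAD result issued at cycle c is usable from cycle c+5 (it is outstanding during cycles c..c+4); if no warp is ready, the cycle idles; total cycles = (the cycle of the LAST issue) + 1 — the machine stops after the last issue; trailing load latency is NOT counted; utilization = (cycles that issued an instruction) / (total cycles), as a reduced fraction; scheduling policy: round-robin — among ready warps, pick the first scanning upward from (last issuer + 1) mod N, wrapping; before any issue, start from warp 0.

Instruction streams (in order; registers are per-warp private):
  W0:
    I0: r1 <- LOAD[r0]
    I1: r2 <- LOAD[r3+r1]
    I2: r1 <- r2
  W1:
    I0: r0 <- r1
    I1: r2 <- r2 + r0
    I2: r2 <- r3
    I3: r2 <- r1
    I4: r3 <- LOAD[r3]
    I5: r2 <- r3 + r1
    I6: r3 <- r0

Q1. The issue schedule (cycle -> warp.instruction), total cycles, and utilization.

cycle 0: W0.I0
cycle 1: W1.I0
cycle 2: W1.I1
cycle 3: W1.I2
cycle 4: W1.I3
cycle 5: W0.I1
cycle 6: W1.I4
cycle 7: idle
cycle 8: idle
cycle 9: idle
cycle 10: W0.I2
cycle 11: W1.I5
cycle 12: W1.I6

Answer: 13 cycles, utilization 10/13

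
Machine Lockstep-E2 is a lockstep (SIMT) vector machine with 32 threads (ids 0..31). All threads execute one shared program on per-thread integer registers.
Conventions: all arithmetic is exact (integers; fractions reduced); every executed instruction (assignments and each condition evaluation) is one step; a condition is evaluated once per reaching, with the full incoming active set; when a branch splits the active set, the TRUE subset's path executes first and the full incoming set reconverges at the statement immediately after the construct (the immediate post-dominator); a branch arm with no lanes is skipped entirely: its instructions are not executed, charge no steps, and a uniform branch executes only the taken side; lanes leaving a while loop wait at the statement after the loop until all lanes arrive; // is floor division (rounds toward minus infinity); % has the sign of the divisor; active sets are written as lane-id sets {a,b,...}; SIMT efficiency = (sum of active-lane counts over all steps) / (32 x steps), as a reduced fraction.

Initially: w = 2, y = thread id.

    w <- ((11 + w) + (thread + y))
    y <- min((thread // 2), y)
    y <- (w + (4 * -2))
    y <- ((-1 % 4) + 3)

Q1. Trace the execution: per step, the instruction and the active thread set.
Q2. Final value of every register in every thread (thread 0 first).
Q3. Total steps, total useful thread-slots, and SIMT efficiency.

step 0: w <- ((11 + w) + (thread + y)) {0,1,2,3,4,5,6,7,8,9,10,11,12,13,14,15,16,17,18,19,20,21,22,23,24,25,26,27,28,29,30,31}
step 1: y <- min((thread // 2), y)   {0,1,2,3,4,5,6,7,8,9,10,11,12,13,14,15,16,17,18,19,20,21,22,23,24,25,26,27,28,29,30,31}
step 2: y <- (w + (4 * -2))          {0,1,2,3,4,5,6,7,8,9,10,11,12,13,14,15,16,17,18,19,20,21,22,23,24,25,26,27,28,29,30,31}
step 3: y <- ((-1 % 4) + 3)          {0,1,2,3,4,5,6,7,8,9,10,11,12,13,14,15,16,17,18,19,20,21,22,23,24,25,26,27,28,29,30,31}

Answer: 4 steps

w: 13,15,17,19,21,23,25,27,29,31,33,35,37,39,41,43,45,47,49,51,53,55,57,59,61,63,65,67,69,71,73,75
y: 6,6,6,6,6,6,6,6,6,6,6,6,6,6,6,6,6,6,6,6,6,6,6,6,6,6,6,6,6,6,6,6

steps = 4; useful = 128; efficiency = 128/128 = 1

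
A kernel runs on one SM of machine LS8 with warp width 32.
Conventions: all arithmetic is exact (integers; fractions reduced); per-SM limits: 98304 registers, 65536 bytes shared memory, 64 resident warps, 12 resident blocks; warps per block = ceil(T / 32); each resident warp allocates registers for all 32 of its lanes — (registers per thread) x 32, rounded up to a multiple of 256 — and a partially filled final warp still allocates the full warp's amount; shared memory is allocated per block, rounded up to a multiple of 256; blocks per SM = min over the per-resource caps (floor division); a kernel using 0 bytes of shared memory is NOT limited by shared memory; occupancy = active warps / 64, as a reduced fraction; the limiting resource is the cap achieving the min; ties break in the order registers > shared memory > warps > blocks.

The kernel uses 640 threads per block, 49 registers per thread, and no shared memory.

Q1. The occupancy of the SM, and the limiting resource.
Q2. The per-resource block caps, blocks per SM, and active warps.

Answer: occupancy 5/8, limited by registers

registers: 2 blocks
shared memory: no limit (kernel uses none)
warps: 3 blocks
blocks: 12 blocks

Answer: 2 blocks, 40 active warps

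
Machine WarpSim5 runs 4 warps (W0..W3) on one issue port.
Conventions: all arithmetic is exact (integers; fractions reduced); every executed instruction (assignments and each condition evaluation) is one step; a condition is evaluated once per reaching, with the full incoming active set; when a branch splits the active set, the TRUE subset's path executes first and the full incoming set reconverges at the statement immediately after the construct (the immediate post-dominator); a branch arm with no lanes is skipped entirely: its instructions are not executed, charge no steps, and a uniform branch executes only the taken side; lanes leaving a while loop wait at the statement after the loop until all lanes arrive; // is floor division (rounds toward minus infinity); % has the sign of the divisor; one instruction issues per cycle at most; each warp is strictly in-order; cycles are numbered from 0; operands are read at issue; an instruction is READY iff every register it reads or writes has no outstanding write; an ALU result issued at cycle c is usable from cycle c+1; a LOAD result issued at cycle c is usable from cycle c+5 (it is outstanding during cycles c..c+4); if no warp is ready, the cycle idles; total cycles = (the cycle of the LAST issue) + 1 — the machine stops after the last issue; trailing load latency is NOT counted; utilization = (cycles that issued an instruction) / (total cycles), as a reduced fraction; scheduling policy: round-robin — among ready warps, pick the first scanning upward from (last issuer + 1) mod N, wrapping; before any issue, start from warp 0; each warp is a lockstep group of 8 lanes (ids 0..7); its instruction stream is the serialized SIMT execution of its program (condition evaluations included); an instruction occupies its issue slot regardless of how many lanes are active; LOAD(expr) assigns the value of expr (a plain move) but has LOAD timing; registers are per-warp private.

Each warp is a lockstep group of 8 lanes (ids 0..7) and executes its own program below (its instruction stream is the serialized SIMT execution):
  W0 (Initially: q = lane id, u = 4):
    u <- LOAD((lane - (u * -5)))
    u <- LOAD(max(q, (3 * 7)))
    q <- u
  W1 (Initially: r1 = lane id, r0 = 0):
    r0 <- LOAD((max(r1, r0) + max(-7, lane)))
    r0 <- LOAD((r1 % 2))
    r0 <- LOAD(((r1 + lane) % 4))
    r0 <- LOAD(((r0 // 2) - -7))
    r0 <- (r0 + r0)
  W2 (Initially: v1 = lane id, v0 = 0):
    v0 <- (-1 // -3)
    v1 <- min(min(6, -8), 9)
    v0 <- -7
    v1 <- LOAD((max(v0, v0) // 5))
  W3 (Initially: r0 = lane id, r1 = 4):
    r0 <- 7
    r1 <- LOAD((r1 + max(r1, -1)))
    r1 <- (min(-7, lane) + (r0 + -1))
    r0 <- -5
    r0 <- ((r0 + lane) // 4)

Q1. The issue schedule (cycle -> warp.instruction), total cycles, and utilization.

cycle 0: W0.I0
cycle 1: W1.I0
cycle 2: W2.I0
cycle 3: W3.I0
cycle 4: W2.I1
cycle 5: W3.I1
cycle 6: W0.I1
cycle 7: W1.I1
cycle 8: W2.I2
cycle 9: W2.I3
cycle 10: W3.I2
cycle 11: W0.I2
cycle 12: W1.I2
cycle 13: W3.I3
cycle 14: W3.I4
cycle 15: idle
cycle 16: idle
cycle 17: W1.I3
cycle 18: idle
cycle 19: idle
cycle 20: idle
cycle 21: idle
cycle 22: W1.I4

Answer: 23 cycles, utilization 17/23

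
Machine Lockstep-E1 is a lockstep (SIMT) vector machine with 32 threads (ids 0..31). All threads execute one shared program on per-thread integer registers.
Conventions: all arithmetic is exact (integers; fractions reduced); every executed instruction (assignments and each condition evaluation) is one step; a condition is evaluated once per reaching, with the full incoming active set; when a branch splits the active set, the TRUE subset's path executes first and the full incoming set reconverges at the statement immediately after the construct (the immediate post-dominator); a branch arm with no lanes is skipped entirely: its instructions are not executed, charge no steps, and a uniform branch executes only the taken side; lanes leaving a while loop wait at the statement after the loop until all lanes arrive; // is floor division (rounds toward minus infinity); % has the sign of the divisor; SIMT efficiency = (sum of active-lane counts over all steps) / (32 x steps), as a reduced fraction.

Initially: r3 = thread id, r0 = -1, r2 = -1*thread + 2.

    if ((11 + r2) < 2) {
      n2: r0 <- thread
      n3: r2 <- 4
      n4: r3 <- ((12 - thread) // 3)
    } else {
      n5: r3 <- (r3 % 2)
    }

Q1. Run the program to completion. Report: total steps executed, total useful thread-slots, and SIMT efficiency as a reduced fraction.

Answer: 5 steps, 104 useful, 13/20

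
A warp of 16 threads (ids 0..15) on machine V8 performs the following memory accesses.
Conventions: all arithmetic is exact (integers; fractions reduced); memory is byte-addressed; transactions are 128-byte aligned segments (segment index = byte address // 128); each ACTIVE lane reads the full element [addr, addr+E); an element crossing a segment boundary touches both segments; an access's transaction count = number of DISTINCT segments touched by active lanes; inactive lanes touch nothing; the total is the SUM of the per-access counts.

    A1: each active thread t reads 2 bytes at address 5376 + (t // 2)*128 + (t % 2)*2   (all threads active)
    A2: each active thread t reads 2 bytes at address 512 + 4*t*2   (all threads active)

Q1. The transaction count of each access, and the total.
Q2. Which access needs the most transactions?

A1: 8 transactions
A2: 1 transaction

Answer: 8,1; total 9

Answer: A1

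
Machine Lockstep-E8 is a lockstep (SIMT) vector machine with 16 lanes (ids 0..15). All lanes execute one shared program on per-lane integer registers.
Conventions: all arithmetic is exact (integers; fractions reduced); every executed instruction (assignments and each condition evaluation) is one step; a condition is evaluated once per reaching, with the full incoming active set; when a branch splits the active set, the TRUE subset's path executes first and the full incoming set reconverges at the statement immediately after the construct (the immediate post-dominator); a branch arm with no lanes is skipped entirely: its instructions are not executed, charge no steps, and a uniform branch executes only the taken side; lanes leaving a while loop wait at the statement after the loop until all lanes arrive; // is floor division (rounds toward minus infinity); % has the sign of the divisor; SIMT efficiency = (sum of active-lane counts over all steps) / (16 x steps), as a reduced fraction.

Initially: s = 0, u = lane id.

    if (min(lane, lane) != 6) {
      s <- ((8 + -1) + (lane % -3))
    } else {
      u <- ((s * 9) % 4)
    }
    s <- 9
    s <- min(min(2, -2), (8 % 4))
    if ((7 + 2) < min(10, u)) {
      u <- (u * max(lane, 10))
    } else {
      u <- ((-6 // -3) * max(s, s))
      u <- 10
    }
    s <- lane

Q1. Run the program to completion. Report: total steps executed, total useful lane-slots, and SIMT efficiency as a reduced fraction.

Answer: 10 steps, 122 useful, 61/80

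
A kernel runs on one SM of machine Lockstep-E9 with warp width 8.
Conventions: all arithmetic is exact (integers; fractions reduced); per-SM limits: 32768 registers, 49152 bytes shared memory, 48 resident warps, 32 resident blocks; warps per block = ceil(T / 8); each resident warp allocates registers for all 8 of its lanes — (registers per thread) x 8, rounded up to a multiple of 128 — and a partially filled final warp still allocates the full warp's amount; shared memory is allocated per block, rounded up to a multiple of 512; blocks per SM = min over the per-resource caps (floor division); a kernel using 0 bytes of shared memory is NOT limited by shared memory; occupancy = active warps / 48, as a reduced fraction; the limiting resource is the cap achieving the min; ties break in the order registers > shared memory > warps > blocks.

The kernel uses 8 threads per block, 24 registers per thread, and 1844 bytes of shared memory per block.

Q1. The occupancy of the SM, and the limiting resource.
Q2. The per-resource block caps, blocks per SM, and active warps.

Answer: occupancy 1/2, limited by shared memory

registers: 128 blocks
shared memory: 24 blocks
warps: 48 blocks
blocks: 32 blocks

Answer: 24 blocks, 24 active warps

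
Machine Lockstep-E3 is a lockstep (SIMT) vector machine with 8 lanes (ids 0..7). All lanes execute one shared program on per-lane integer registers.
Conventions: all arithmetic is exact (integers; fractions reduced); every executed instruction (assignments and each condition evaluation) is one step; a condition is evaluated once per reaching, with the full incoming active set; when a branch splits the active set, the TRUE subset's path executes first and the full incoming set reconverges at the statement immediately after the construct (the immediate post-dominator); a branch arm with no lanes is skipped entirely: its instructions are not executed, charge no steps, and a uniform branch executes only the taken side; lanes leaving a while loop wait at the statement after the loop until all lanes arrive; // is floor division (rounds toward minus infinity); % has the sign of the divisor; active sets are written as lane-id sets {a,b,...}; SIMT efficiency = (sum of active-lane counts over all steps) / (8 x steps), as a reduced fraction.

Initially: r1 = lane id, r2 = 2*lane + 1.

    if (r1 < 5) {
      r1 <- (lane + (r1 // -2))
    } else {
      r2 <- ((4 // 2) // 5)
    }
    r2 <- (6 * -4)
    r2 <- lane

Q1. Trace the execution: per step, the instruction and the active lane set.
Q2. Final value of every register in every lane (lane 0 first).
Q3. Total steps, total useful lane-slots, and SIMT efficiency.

step 0: eval (r1 < 5)                {0,1,2,3,4,5,6,7}
step 1: r1 <- (lane + (r1 // -2))    {0,1,2,3,4}
step 2: r2 <- ((4 // 2) // 5)        {5,6,7}
step 3: r2 <- (6 * -4)               {0,1,2,3,4,5,6,7}
step 4: r2 <- lane                   {0,1,2,3,4,5,6,7}

Answer: 5 steps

r1: 0,0,1,1,2,5,6,7
r2: 0,1,2,3,4,5,6,7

steps = 5; useful = 32; efficiency = 32/40 = 4/5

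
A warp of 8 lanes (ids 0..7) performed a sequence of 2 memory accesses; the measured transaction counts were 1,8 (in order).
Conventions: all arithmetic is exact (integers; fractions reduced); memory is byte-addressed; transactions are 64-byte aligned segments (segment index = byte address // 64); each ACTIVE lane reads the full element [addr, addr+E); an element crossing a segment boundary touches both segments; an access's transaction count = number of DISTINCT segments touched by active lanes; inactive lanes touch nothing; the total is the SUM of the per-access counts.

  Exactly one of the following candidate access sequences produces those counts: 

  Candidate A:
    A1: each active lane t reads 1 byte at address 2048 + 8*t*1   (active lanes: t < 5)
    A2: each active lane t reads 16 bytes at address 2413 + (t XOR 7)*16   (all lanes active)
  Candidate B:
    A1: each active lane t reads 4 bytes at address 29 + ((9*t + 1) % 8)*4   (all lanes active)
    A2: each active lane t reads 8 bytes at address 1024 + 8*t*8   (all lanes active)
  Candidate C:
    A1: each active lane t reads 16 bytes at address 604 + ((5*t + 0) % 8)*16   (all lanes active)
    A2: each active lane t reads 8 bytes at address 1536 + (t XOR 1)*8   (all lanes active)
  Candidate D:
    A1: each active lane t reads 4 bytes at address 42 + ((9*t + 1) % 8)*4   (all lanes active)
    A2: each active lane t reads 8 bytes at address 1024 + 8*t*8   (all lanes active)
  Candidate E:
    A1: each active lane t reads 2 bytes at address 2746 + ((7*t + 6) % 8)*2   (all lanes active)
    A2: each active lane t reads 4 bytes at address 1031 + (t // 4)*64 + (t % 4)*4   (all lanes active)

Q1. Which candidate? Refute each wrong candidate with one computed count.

A: A2 gives 3 transactions, not 8
C: A1 gives 3 transactions, not 1
D: A1 gives 2 transactions, not 1
E: A1 gives 2 transactions, not 1
B: all counts match (1,8)

Answer: B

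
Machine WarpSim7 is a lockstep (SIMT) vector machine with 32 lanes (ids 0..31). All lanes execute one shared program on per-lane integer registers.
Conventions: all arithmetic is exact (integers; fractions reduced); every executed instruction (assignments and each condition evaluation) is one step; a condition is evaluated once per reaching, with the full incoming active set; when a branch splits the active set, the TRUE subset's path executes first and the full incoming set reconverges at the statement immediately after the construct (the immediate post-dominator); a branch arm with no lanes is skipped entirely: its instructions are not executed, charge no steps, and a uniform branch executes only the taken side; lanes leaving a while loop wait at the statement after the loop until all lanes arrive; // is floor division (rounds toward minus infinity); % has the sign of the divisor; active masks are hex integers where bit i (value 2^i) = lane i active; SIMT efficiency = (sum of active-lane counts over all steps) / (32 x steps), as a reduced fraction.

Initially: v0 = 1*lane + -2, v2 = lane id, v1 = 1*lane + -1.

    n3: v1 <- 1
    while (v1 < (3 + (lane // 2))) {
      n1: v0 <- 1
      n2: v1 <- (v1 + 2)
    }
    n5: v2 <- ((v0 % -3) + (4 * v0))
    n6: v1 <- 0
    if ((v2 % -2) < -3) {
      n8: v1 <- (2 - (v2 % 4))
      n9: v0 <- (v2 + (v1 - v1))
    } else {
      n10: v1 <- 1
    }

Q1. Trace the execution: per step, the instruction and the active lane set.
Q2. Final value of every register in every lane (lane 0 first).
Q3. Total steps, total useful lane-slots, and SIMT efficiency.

step 0: v1 <- 1                      0xffffffff
step 1: eval (v1 < (3 + (lane // 2))) 0xffffffff
step 2: v0 <- 1                      0xffffffff
step 3: v1 <- (v1 + 2)               0xffffffff
step 4: eval (v1 < (3 + (lane // 2))) 0xffffffff
step 5: v0 <- 1                      0xfffffffc
step 6: v1 <- (v1 + 2)               0xfffffffc
step 7: eval (v1 < (3 + (lane // 2))) 0xfffffffc
step 8: v0 <- 1                      0xffffffc0
step 9: v1 <- (v1 + 2)               0xffffffc0
step 10: eval (v1 < (3 + (lane // 2))) 0xffffffc0
step 11: v0 <- 1                      0xfffffc00
step 12: v1 <- (v1 + 2)               0xfffffc00
step 13: eval (v1 < (3 + (lane // 2))) 0xfffffc00
step 14: v0 <- 1                      0xffffc000
step 15: v1 <- (v1 + 2)               0xffffc000
step 16: eval (v1 < (3 + (lane // 2))) 0xffffc000
step 17: v0 <- 1                      0xfffc0000
step 18: v1 <- (v1 + 2)               0xfffc0000
step 19: eval (v1 < (3 + (lane // 2))) 0xfffc0000
step 20: v0 <- 1                      0xffc00000
step 21: v1 <- (v1 + 2)               0xffc00000
step 22: eval (v1 < (3 + (lane // 2))) 0xffc00000
step 23: v0 <- 1                      0xfc000000
step 24: v1 <- (v1 + 2)               0xfc000000
step 25: eval (v1 < (3 + (lane // 2))) 0xfc000000
step 26: v0 <- 1                      0xc0000000
step 27: v1 <- (v1 + 2)               0xc0000000
step 28: eval (v1 < (3 + (lane // 2))) 0xc0000000
step 29: v2 <- ((v0 % -3) + (4 * v0)) 0xffffffff
step 30: v1 <- 0                      0xffffffff
step 31: eval ((v2 % -2) < -3)        0xffffffff
step 32: v1 <- 1                      0xffffffff

Answer: 33 steps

v0: 1,1,1,1,1,1,1,1,1,1,1,1,1,1,1,1,1,1,1,1,1,1,1,1,1,1,1,1,1,1,1,1
v2: 2,2,2,2,2,2,2,2,2,2,2,2,2,2,2,2,2,2,2,2,2,2,2,2,2,2,2,2,2,2,2,2
v1: 1,1,1,1,1,1,1,1,1,1,1,1,1,1,1,1,1,1,1,1,1,1,1,1,1,1,1,1,1,1,1,1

steps = 33; useful = 672; efficiency = 672/1056 = 7/11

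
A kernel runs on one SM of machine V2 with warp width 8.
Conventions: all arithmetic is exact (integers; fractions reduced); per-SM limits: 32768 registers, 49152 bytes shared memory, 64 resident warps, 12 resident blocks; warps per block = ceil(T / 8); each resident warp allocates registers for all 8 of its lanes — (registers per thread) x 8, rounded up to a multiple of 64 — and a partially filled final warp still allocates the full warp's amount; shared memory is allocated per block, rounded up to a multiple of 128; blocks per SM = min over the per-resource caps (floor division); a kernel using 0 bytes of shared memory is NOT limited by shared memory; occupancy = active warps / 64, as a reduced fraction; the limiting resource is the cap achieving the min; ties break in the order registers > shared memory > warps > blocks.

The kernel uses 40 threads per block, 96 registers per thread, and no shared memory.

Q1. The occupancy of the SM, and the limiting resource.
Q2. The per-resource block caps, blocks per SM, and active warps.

Answer: occupancy 5/8, limited by registers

registers: 8 blocks
shared memory: no limit (kernel uses none)
warps: 12 blocks
blocks: 12 blocks

Answer: 8 blocks, 40 active warps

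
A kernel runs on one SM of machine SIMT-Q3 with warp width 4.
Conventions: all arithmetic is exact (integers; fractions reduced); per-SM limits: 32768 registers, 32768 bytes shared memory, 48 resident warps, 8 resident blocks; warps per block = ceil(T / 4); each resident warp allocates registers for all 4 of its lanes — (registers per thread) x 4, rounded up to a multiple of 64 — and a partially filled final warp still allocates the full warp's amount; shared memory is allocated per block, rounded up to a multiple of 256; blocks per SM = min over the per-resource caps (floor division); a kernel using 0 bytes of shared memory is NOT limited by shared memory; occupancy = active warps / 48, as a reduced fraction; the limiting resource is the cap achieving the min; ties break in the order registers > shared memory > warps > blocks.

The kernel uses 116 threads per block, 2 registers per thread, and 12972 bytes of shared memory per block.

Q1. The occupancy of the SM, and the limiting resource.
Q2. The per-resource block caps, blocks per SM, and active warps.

Answer: occupancy 29/48, limited by warps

registers: 17 blocks
shared memory: 2 blocks
warps: 1 block
blocks: 8 blocks

Answer: 1 block, 29 active warps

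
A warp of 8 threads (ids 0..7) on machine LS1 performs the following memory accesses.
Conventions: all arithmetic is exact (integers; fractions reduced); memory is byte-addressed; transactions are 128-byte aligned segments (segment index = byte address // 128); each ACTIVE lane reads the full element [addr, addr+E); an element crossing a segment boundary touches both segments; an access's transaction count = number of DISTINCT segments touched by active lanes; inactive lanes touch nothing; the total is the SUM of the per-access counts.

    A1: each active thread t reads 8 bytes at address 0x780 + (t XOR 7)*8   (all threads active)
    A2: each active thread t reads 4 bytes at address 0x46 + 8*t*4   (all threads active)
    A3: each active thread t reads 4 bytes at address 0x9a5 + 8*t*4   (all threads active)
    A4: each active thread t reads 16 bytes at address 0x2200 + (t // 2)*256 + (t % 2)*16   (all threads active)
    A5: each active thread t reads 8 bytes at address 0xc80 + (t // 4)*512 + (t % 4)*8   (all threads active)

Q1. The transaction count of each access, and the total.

A1: 1 transaction
A2: 3 transactions
A3: 3 transactions
A4: 4 transactions
A5: 2 transactions

Answer: 1,3,3,4,2; total 13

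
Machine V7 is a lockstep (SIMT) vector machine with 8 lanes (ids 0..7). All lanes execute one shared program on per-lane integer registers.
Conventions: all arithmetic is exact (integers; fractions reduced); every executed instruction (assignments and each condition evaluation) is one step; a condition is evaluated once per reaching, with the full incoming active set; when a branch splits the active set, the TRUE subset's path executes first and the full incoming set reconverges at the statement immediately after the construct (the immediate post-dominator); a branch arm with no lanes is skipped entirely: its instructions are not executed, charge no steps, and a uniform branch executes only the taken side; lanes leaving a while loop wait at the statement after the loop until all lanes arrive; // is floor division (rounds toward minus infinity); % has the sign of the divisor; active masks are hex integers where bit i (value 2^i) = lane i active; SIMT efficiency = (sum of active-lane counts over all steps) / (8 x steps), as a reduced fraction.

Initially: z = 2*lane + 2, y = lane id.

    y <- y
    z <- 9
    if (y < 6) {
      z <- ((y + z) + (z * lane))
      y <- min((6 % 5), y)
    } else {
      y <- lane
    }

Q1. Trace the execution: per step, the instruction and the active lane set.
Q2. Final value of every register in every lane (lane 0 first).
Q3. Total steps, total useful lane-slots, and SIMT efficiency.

step 0: y <- y                       0xff
step 1: z <- 9                       0xff
step 2: eval (y < 6)                 0xff
step 3: z <- ((y + z) + (z * lane))  0x3f
step 4: y <- min((6 % 5), y)         0x3f
step 5: y <- lane                    0xc0

Answer: 6 steps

z: 9,19,29,39,49,59,9,9
y: 0,1,1,1,1,1,6,7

steps = 6; useful = 38; efficiency = 38/48 = 19/24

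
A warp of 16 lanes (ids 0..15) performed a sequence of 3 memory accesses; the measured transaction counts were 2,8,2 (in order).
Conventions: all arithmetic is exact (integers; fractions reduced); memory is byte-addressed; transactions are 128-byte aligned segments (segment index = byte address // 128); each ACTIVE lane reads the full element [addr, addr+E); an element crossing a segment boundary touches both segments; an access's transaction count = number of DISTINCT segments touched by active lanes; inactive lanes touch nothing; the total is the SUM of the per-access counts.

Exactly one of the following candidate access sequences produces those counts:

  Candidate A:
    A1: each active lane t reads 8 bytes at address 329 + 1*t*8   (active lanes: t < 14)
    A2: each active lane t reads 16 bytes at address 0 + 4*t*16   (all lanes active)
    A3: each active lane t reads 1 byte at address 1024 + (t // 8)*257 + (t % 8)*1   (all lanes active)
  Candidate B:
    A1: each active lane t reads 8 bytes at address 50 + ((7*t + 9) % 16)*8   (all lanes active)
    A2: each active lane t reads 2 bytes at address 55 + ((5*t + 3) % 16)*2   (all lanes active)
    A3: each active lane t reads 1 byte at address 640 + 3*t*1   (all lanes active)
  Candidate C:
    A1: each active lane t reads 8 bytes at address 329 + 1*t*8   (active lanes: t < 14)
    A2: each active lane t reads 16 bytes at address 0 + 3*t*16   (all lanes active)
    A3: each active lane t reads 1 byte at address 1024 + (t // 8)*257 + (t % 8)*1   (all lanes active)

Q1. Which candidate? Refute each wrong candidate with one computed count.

B: A2 gives 1 transaction, not 8
C: A2 gives 6 transactions, not 8
A: all counts match (2,8,2)

Answer: A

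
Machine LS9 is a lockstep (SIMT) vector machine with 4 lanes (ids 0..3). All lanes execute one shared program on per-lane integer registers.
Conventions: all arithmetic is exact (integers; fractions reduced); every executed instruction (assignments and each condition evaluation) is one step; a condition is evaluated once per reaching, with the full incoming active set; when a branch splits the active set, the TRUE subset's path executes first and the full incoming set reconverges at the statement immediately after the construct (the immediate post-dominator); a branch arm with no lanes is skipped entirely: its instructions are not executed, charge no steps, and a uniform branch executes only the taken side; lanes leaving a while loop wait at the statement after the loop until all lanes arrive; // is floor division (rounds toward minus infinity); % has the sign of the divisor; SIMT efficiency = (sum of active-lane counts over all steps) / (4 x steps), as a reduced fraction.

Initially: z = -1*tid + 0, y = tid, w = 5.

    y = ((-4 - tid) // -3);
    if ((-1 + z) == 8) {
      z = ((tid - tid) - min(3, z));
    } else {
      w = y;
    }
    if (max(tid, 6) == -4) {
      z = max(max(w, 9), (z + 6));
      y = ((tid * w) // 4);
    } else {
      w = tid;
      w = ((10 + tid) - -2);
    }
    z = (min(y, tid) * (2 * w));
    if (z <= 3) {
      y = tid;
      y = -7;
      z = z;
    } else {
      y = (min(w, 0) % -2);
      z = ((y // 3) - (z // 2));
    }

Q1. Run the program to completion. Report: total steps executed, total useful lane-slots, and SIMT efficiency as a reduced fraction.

Answer: 13 steps, 41 useful, 41/52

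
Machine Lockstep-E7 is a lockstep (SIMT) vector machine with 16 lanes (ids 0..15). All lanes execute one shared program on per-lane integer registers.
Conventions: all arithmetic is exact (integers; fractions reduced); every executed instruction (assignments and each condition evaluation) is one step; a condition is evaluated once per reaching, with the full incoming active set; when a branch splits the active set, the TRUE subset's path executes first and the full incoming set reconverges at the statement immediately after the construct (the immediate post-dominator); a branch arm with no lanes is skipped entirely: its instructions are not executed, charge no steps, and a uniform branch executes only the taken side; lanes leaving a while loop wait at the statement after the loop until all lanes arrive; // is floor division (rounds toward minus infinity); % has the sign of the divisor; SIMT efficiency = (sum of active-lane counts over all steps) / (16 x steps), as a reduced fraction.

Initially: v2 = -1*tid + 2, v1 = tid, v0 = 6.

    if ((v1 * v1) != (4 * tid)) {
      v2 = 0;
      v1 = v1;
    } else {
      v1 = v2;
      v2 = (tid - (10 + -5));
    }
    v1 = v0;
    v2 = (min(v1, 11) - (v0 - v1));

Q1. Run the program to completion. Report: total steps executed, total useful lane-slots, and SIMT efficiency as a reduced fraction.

Answer: 7 steps, 80 useful, 5/7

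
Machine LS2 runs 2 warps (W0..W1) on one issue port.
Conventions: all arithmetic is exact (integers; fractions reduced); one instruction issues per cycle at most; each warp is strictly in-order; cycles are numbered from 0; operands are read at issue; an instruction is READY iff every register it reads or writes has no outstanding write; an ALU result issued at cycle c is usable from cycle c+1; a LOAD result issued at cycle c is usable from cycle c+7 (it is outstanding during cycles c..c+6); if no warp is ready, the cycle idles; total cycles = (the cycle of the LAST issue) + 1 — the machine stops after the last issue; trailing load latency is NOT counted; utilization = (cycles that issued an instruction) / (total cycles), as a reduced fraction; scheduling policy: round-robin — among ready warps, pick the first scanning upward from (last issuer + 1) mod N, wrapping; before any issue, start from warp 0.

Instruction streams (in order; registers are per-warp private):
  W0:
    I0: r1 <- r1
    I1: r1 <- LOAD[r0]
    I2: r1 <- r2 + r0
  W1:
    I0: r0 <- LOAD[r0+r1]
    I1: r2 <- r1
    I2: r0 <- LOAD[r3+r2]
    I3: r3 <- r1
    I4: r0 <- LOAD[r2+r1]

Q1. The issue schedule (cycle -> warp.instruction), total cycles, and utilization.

cycle 0: W0.I0
cycle 1: W1.I0
cycle 2: W0.I1
cycle 3: W1.I1
cycle 4: idle
cycle 5: idle
cycle 6: idle
cycle 7: idle
cycle 8: W1.I2
cycle 9: W0.I2
cycle 10: W1.I3
cycle 11: idle
cycle 12: idle
cycle 13: idle
cycle 14: idle
cycle 15: W1.I4

Answer: 16 cycles, utilization 1/2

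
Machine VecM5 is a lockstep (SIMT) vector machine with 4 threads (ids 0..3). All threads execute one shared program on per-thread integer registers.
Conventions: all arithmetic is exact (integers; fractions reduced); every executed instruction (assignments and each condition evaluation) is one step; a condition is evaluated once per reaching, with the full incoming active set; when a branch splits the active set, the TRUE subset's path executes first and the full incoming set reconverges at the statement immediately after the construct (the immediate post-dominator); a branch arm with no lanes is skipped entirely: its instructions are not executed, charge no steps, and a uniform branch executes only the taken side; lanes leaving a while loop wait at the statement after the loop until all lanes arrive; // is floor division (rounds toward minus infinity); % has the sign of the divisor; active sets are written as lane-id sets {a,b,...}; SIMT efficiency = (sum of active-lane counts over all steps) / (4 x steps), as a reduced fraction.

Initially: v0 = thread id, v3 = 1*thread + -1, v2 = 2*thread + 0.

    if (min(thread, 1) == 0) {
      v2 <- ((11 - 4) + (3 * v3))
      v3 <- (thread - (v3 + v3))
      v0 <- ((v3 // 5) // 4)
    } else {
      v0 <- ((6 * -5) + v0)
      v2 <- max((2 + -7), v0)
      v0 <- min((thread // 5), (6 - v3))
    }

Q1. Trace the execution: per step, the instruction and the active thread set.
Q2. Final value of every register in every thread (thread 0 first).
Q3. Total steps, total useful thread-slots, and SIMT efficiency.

step 0: eval (min(thread, 1) == 0)   {0,1,2,3}
step 1: v2 <- ((11 - 4) + (3 * v3))  {0}
step 2: v3 <- (thread - (v3 + v3))   {0}
step 3: v0 <- ((v3 // 5) // 4)       {0}
step 4: v0 <- ((6 * -5) + v0)        {1,2,3}
step 5: v2 <- max((2 + -7), v0)      {1,2,3}
step 6: v0 <- min((thread // 5), (6 - v3)) {1,2,3}

Answer: 7 steps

v0: 0,0,0,0
v3: 2,0,1,2
v2: 4,-5,-5,-5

steps = 7; useful = 16; efficiency = 16/28 = 4/7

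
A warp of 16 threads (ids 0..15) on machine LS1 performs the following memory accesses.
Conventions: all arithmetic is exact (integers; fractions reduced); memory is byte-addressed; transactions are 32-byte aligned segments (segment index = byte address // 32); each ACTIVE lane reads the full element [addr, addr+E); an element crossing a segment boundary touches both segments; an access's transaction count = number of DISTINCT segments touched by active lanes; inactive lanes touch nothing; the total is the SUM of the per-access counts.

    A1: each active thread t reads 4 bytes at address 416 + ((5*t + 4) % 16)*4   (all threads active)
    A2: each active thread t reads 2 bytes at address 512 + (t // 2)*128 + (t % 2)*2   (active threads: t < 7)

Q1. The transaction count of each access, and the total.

A1: 2 transactions
A2: 4 transactions

Answer: 2,4; total 6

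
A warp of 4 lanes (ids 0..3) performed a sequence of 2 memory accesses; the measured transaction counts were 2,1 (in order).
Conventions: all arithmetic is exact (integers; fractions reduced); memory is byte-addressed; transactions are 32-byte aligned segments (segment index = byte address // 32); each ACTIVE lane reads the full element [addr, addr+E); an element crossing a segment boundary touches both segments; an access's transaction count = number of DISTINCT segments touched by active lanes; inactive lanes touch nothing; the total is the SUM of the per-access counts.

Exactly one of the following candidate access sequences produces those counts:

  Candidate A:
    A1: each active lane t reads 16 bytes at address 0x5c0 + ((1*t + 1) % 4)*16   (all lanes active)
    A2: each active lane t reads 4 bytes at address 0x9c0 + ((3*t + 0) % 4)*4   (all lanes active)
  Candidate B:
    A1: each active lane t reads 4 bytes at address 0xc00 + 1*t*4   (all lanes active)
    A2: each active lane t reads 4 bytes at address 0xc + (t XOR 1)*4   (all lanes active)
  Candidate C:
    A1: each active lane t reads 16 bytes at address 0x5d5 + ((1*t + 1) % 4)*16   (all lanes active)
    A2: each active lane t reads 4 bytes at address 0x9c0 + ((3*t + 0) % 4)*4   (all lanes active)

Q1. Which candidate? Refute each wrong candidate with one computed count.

B: A1 gives 1 transaction, not 2
C: A1 gives 3 transactions, not 2
A: all counts match (2,1)

Answer: A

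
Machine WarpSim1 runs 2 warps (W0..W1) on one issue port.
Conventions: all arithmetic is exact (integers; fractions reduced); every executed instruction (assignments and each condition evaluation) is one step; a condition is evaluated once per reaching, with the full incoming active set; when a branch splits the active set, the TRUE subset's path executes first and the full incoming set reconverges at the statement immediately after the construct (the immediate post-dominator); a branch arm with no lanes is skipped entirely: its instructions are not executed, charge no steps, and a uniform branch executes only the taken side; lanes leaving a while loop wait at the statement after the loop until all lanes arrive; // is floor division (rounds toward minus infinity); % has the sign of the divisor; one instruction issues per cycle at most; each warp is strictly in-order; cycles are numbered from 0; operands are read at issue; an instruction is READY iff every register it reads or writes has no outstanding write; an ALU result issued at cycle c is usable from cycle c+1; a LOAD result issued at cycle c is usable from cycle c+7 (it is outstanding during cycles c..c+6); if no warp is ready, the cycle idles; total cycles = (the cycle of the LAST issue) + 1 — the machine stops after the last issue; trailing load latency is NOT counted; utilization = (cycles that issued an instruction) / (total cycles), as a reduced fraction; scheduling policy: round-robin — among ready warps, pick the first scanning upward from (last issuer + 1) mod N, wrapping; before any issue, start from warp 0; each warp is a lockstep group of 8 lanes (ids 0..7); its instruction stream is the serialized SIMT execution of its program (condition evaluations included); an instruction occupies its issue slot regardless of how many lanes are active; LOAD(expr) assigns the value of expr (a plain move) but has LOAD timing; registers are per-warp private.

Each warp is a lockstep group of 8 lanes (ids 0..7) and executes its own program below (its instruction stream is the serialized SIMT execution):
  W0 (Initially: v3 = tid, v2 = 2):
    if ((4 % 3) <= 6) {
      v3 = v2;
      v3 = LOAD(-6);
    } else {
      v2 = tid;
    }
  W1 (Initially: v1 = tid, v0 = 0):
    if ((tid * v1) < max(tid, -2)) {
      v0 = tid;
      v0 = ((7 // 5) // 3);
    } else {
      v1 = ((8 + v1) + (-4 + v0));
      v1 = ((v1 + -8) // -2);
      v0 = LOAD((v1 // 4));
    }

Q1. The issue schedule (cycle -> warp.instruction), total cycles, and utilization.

cycle 0: W0.I0
cycle 1: W1.I0
cycle 2: W0.I1
cycle 3: W1.I1
cycle 4: W0.I2
cycle 5: W1.I2
cycle 6: W1.I3

Answer: 7 cycles, utilization 1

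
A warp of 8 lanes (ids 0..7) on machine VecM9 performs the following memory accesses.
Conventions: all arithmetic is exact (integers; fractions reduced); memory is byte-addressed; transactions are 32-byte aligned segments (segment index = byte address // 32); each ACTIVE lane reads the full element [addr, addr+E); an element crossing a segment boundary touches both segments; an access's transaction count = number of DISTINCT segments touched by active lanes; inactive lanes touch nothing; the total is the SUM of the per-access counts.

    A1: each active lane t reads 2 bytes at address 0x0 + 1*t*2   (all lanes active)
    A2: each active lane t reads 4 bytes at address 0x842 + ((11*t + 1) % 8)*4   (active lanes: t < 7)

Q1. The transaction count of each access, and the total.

A1: 1 transaction
A2: 2 transactions

Answer: 1,2; total 3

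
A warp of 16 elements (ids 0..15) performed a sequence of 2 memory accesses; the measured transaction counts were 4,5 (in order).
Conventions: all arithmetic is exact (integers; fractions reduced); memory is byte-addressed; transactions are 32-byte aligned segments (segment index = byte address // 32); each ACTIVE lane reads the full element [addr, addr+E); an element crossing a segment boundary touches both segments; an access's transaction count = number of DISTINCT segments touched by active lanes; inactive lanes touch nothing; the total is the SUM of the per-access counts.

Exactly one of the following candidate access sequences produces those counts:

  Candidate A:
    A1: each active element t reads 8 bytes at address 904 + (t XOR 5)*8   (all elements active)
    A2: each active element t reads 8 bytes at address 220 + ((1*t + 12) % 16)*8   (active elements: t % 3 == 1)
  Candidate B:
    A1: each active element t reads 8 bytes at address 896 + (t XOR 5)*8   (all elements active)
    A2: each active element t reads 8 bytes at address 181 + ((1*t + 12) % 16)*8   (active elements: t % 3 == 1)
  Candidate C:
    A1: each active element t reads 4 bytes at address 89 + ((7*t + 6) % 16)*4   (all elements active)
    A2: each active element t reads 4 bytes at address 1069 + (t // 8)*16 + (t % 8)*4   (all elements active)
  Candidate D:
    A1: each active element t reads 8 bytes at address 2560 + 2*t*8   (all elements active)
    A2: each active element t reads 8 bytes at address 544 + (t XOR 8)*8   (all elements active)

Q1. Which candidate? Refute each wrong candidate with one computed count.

A: A1 gives 5 transactions, not 4
C: A1 gives 3 transactions, not 4
D: A1 gives 8 transactions, not 4
B: all counts match (4,5)

Answer: B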